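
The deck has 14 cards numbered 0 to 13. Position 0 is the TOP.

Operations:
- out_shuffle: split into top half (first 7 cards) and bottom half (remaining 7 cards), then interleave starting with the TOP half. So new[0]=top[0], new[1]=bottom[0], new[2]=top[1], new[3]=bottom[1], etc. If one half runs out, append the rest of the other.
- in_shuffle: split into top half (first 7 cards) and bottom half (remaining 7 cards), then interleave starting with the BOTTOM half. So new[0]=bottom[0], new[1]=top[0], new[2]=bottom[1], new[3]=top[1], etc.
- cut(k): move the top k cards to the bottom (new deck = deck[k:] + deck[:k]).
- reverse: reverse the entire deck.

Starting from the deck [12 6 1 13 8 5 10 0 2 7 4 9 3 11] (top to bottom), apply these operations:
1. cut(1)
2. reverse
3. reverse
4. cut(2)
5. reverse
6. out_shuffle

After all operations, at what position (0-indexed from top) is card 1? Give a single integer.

After op 1 (cut(1)): [6 1 13 8 5 10 0 2 7 4 9 3 11 12]
After op 2 (reverse): [12 11 3 9 4 7 2 0 10 5 8 13 1 6]
After op 3 (reverse): [6 1 13 8 5 10 0 2 7 4 9 3 11 12]
After op 4 (cut(2)): [13 8 5 10 0 2 7 4 9 3 11 12 6 1]
After op 5 (reverse): [1 6 12 11 3 9 4 7 2 0 10 5 8 13]
After op 6 (out_shuffle): [1 7 6 2 12 0 11 10 3 5 9 8 4 13]
Card 1 is at position 0.

Answer: 0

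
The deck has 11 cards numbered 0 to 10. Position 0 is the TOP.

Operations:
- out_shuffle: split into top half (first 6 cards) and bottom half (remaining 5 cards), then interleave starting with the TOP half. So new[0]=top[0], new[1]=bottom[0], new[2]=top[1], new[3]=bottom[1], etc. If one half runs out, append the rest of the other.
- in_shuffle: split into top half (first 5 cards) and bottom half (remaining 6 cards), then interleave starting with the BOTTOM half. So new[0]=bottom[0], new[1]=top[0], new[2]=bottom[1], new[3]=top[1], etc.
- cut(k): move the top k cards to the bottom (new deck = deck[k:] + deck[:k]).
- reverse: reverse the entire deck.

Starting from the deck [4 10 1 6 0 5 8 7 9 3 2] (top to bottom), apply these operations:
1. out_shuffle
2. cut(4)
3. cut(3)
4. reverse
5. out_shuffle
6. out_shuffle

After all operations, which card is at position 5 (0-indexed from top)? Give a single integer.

After op 1 (out_shuffle): [4 8 10 7 1 9 6 3 0 2 5]
After op 2 (cut(4)): [1 9 6 3 0 2 5 4 8 10 7]
After op 3 (cut(3)): [3 0 2 5 4 8 10 7 1 9 6]
After op 4 (reverse): [6 9 1 7 10 8 4 5 2 0 3]
After op 5 (out_shuffle): [6 4 9 5 1 2 7 0 10 3 8]
After op 6 (out_shuffle): [6 7 4 0 9 10 5 3 1 8 2]
Position 5: card 10.

Answer: 10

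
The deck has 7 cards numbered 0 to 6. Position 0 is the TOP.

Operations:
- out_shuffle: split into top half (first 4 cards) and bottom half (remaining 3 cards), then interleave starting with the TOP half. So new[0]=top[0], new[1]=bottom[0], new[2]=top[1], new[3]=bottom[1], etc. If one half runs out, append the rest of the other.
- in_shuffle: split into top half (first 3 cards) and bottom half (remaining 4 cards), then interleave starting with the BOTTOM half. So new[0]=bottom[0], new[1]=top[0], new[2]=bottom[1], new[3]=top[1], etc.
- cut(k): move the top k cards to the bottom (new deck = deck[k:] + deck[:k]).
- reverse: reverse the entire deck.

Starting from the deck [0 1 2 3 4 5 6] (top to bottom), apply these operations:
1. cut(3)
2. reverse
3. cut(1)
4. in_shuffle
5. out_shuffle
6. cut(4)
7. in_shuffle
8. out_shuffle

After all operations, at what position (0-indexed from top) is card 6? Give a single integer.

After op 1 (cut(3)): [3 4 5 6 0 1 2]
After op 2 (reverse): [2 1 0 6 5 4 3]
After op 3 (cut(1)): [1 0 6 5 4 3 2]
After op 4 (in_shuffle): [5 1 4 0 3 6 2]
After op 5 (out_shuffle): [5 3 1 6 4 2 0]
After op 6 (cut(4)): [4 2 0 5 3 1 6]
After op 7 (in_shuffle): [5 4 3 2 1 0 6]
After op 8 (out_shuffle): [5 1 4 0 3 6 2]
Card 6 is at position 5.

Answer: 5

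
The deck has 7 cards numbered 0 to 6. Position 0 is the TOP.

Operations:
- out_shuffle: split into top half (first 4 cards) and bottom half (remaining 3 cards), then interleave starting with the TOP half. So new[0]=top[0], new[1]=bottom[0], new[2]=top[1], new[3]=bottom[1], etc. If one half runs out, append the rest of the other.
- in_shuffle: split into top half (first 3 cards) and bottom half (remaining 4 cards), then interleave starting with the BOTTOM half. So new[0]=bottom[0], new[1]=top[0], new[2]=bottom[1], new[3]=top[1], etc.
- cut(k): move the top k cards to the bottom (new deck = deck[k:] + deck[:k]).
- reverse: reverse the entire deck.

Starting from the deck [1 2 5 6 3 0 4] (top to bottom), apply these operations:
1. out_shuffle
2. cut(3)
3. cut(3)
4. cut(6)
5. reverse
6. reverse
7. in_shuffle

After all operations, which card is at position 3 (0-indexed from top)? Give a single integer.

After op 1 (out_shuffle): [1 3 2 0 5 4 6]
After op 2 (cut(3)): [0 5 4 6 1 3 2]
After op 3 (cut(3)): [6 1 3 2 0 5 4]
After op 4 (cut(6)): [4 6 1 3 2 0 5]
After op 5 (reverse): [5 0 2 3 1 6 4]
After op 6 (reverse): [4 6 1 3 2 0 5]
After op 7 (in_shuffle): [3 4 2 6 0 1 5]
Position 3: card 6.

Answer: 6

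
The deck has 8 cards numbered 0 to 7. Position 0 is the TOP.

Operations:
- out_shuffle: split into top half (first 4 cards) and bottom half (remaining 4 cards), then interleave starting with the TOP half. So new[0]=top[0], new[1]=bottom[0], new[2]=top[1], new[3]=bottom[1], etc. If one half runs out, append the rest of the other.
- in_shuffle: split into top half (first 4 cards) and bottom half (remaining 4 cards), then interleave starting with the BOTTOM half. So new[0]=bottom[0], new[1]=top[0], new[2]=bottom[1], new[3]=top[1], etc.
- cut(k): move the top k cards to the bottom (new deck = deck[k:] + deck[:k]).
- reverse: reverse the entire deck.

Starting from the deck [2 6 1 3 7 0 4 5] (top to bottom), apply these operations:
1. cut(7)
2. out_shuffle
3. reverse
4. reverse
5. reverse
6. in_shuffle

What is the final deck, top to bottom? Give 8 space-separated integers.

After op 1 (cut(7)): [5 2 6 1 3 7 0 4]
After op 2 (out_shuffle): [5 3 2 7 6 0 1 4]
After op 3 (reverse): [4 1 0 6 7 2 3 5]
After op 4 (reverse): [5 3 2 7 6 0 1 4]
After op 5 (reverse): [4 1 0 6 7 2 3 5]
After op 6 (in_shuffle): [7 4 2 1 3 0 5 6]

Answer: 7 4 2 1 3 0 5 6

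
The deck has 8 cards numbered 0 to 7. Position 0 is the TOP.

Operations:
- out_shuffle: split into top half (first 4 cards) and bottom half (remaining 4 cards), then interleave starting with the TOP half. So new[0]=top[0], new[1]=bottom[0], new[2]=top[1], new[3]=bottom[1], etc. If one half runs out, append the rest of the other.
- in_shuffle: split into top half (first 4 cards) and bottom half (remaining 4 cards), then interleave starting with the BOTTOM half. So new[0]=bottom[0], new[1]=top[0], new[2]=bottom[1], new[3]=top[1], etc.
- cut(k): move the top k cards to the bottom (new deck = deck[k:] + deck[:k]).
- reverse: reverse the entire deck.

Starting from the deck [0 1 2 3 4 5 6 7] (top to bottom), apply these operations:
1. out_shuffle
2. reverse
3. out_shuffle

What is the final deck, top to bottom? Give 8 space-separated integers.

Answer: 7 5 3 1 6 4 2 0

Derivation:
After op 1 (out_shuffle): [0 4 1 5 2 6 3 7]
After op 2 (reverse): [7 3 6 2 5 1 4 0]
After op 3 (out_shuffle): [7 5 3 1 6 4 2 0]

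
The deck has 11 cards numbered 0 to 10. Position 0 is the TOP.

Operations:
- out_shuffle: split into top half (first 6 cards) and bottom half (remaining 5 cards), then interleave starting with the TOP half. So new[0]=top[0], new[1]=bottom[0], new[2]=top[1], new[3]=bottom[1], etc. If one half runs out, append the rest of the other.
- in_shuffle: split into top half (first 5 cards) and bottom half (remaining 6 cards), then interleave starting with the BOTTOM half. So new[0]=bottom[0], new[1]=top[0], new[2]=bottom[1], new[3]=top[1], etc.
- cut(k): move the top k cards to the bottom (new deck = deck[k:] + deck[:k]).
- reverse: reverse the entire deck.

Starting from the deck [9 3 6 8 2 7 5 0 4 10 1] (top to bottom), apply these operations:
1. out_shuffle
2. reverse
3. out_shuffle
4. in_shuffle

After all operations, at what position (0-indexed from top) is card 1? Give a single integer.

Answer: 5

Derivation:
After op 1 (out_shuffle): [9 5 3 0 6 4 8 10 2 1 7]
After op 2 (reverse): [7 1 2 10 8 4 6 0 3 5 9]
After op 3 (out_shuffle): [7 6 1 0 2 3 10 5 8 9 4]
After op 4 (in_shuffle): [3 7 10 6 5 1 8 0 9 2 4]
Card 1 is at position 5.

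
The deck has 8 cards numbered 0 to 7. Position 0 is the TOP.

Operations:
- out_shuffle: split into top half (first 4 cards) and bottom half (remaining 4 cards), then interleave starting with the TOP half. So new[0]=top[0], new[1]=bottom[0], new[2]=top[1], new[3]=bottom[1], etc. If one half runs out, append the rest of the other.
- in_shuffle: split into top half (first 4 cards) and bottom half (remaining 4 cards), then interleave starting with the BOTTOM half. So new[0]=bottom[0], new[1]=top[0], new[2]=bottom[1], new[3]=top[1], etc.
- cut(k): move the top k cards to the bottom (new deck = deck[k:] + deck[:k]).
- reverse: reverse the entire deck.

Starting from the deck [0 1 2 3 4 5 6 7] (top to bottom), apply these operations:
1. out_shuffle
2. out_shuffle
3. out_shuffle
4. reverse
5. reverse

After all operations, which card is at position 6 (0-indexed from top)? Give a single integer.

Answer: 6

Derivation:
After op 1 (out_shuffle): [0 4 1 5 2 6 3 7]
After op 2 (out_shuffle): [0 2 4 6 1 3 5 7]
After op 3 (out_shuffle): [0 1 2 3 4 5 6 7]
After op 4 (reverse): [7 6 5 4 3 2 1 0]
After op 5 (reverse): [0 1 2 3 4 5 6 7]
Position 6: card 6.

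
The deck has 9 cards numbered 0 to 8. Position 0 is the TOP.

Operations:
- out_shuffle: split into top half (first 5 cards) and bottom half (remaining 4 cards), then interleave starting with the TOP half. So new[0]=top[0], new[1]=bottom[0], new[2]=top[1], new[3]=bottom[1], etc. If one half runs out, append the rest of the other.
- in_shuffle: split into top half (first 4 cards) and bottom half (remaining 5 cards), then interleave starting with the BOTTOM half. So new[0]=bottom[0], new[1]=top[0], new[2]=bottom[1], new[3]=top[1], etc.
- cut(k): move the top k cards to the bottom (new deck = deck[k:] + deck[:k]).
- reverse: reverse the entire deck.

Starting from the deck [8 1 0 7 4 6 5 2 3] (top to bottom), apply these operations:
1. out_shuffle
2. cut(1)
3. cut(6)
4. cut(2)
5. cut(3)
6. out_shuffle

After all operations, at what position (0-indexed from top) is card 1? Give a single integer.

Answer: 7

Derivation:
After op 1 (out_shuffle): [8 6 1 5 0 2 7 3 4]
After op 2 (cut(1)): [6 1 5 0 2 7 3 4 8]
After op 3 (cut(6)): [3 4 8 6 1 5 0 2 7]
After op 4 (cut(2)): [8 6 1 5 0 2 7 3 4]
After op 5 (cut(3)): [5 0 2 7 3 4 8 6 1]
After op 6 (out_shuffle): [5 4 0 8 2 6 7 1 3]
Card 1 is at position 7.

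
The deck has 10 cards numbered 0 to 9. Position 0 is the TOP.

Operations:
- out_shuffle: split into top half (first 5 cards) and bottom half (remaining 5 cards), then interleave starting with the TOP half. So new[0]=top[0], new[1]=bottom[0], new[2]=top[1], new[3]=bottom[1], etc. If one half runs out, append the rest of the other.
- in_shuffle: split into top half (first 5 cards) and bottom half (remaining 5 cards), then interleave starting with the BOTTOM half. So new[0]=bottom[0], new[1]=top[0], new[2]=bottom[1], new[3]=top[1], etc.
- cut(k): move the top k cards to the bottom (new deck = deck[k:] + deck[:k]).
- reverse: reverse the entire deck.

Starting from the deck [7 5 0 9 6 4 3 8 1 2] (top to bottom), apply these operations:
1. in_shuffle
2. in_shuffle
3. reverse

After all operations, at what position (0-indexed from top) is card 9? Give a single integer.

After op 1 (in_shuffle): [4 7 3 5 8 0 1 9 2 6]
After op 2 (in_shuffle): [0 4 1 7 9 3 2 5 6 8]
After op 3 (reverse): [8 6 5 2 3 9 7 1 4 0]
Card 9 is at position 5.

Answer: 5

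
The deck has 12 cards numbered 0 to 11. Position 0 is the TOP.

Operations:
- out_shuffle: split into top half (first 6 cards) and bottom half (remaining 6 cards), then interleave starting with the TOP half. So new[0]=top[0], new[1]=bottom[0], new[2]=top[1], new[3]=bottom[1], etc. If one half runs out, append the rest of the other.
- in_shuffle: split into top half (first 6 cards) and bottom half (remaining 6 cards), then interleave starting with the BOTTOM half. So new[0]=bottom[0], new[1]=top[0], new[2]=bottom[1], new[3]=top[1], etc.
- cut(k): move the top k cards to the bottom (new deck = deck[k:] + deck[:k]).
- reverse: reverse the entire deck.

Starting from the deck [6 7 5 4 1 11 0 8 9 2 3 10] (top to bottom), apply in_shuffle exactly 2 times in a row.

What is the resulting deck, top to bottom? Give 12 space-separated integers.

After op 1 (in_shuffle): [0 6 8 7 9 5 2 4 3 1 10 11]
After op 2 (in_shuffle): [2 0 4 6 3 8 1 7 10 9 11 5]

Answer: 2 0 4 6 3 8 1 7 10 9 11 5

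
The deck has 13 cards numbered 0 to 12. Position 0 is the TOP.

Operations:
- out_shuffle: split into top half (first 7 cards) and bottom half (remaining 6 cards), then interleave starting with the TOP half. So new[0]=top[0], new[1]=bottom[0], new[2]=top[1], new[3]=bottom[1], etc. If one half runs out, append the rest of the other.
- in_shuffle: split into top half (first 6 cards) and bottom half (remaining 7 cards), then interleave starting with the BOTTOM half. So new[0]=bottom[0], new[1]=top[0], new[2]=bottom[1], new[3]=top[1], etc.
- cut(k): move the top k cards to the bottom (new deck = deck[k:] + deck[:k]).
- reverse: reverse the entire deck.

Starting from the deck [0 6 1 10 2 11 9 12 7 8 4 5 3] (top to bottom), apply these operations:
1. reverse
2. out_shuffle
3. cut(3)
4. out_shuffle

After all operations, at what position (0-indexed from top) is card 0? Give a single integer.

After op 1 (reverse): [3 5 4 8 7 12 9 11 2 10 1 6 0]
After op 2 (out_shuffle): [3 11 5 2 4 10 8 1 7 6 12 0 9]
After op 3 (cut(3)): [2 4 10 8 1 7 6 12 0 9 3 11 5]
After op 4 (out_shuffle): [2 12 4 0 10 9 8 3 1 11 7 5 6]
Card 0 is at position 3.

Answer: 3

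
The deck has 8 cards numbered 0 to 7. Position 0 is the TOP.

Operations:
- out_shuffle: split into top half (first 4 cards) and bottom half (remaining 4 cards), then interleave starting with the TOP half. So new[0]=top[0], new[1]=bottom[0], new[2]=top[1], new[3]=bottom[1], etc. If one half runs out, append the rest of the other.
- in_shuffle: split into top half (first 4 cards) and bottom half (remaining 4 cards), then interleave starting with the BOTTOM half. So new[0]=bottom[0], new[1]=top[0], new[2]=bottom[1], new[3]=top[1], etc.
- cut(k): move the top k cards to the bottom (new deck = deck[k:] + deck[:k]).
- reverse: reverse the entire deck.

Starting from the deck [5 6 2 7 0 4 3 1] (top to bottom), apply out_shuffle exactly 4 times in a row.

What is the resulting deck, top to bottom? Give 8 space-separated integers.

After op 1 (out_shuffle): [5 0 6 4 2 3 7 1]
After op 2 (out_shuffle): [5 2 0 3 6 7 4 1]
After op 3 (out_shuffle): [5 6 2 7 0 4 3 1]
After op 4 (out_shuffle): [5 0 6 4 2 3 7 1]

Answer: 5 0 6 4 2 3 7 1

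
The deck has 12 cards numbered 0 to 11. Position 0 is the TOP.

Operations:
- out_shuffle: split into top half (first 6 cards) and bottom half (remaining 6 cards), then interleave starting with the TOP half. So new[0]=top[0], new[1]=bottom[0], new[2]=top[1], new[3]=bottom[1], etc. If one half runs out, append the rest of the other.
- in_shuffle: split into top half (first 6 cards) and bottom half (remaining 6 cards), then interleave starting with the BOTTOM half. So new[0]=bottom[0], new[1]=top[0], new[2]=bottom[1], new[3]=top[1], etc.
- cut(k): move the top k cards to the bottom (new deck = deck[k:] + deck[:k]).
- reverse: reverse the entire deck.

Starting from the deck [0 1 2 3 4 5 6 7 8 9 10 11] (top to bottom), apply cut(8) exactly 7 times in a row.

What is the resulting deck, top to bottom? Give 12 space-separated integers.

Answer: 8 9 10 11 0 1 2 3 4 5 6 7

Derivation:
After op 1 (cut(8)): [8 9 10 11 0 1 2 3 4 5 6 7]
After op 2 (cut(8)): [4 5 6 7 8 9 10 11 0 1 2 3]
After op 3 (cut(8)): [0 1 2 3 4 5 6 7 8 9 10 11]
After op 4 (cut(8)): [8 9 10 11 0 1 2 3 4 5 6 7]
After op 5 (cut(8)): [4 5 6 7 8 9 10 11 0 1 2 3]
After op 6 (cut(8)): [0 1 2 3 4 5 6 7 8 9 10 11]
After op 7 (cut(8)): [8 9 10 11 0 1 2 3 4 5 6 7]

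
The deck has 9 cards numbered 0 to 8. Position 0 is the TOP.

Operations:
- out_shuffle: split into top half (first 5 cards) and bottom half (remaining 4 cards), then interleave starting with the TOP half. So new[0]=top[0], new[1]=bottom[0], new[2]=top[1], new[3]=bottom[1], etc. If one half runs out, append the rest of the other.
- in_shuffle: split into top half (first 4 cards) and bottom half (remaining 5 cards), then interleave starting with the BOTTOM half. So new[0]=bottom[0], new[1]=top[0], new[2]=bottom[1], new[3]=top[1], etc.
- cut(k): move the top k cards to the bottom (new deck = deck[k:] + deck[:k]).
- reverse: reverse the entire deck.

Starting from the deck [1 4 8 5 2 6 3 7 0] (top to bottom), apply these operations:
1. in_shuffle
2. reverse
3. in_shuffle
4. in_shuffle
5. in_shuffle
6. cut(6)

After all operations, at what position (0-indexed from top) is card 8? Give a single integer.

After op 1 (in_shuffle): [2 1 6 4 3 8 7 5 0]
After op 2 (reverse): [0 5 7 8 3 4 6 1 2]
After op 3 (in_shuffle): [3 0 4 5 6 7 1 8 2]
After op 4 (in_shuffle): [6 3 7 0 1 4 8 5 2]
After op 5 (in_shuffle): [1 6 4 3 8 7 5 0 2]
After op 6 (cut(6)): [5 0 2 1 6 4 3 8 7]
Card 8 is at position 7.

Answer: 7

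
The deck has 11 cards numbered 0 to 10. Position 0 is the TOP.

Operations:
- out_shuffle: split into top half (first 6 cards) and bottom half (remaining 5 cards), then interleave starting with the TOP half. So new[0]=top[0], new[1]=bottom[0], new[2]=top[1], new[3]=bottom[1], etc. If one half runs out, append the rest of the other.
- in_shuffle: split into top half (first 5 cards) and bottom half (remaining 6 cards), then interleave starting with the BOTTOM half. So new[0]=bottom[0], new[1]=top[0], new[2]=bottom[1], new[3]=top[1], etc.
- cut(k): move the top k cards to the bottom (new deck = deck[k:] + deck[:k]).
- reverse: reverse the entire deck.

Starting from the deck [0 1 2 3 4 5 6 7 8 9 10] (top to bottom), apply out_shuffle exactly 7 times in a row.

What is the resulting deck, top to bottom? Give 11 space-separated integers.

Answer: 0 8 5 2 10 7 4 1 9 6 3

Derivation:
After op 1 (out_shuffle): [0 6 1 7 2 8 3 9 4 10 5]
After op 2 (out_shuffle): [0 3 6 9 1 4 7 10 2 5 8]
After op 3 (out_shuffle): [0 7 3 10 6 2 9 5 1 8 4]
After op 4 (out_shuffle): [0 9 7 5 3 1 10 8 6 4 2]
After op 5 (out_shuffle): [0 10 9 8 7 6 5 4 3 2 1]
After op 6 (out_shuffle): [0 5 10 4 9 3 8 2 7 1 6]
After op 7 (out_shuffle): [0 8 5 2 10 7 4 1 9 6 3]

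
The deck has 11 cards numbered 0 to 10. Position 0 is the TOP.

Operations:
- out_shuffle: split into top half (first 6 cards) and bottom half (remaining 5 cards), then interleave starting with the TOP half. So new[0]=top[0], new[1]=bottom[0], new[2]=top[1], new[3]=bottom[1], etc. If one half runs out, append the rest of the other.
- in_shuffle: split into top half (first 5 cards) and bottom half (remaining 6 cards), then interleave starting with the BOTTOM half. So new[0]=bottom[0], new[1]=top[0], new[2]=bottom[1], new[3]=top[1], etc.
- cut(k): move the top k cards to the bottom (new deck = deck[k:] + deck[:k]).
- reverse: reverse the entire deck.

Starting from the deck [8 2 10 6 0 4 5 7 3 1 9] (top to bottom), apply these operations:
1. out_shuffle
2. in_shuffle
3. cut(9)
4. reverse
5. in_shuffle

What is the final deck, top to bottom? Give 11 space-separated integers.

After op 1 (out_shuffle): [8 5 2 7 10 3 6 1 0 9 4]
After op 2 (in_shuffle): [3 8 6 5 1 2 0 7 9 10 4]
After op 3 (cut(9)): [10 4 3 8 6 5 1 2 0 7 9]
After op 4 (reverse): [9 7 0 2 1 5 6 8 3 4 10]
After op 5 (in_shuffle): [5 9 6 7 8 0 3 2 4 1 10]

Answer: 5 9 6 7 8 0 3 2 4 1 10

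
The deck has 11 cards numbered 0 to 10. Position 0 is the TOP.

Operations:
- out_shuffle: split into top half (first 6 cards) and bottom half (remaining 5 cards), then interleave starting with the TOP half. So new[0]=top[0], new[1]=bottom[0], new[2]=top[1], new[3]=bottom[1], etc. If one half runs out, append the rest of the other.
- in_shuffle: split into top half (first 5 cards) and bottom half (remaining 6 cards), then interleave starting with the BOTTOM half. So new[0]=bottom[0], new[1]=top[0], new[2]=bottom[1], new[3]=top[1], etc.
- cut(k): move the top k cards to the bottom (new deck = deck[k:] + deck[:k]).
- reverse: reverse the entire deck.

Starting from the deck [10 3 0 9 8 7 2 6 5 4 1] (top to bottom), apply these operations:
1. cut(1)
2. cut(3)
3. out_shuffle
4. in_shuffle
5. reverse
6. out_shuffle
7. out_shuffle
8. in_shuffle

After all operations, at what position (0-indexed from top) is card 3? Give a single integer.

Answer: 4

Derivation:
After op 1 (cut(1)): [3 0 9 8 7 2 6 5 4 1 10]
After op 2 (cut(3)): [8 7 2 6 5 4 1 10 3 0 9]
After op 3 (out_shuffle): [8 1 7 10 2 3 6 0 5 9 4]
After op 4 (in_shuffle): [3 8 6 1 0 7 5 10 9 2 4]
After op 5 (reverse): [4 2 9 10 5 7 0 1 6 8 3]
After op 6 (out_shuffle): [4 0 2 1 9 6 10 8 5 3 7]
After op 7 (out_shuffle): [4 10 0 8 2 5 1 3 9 7 6]
After op 8 (in_shuffle): [5 4 1 10 3 0 9 8 7 2 6]
Card 3 is at position 4.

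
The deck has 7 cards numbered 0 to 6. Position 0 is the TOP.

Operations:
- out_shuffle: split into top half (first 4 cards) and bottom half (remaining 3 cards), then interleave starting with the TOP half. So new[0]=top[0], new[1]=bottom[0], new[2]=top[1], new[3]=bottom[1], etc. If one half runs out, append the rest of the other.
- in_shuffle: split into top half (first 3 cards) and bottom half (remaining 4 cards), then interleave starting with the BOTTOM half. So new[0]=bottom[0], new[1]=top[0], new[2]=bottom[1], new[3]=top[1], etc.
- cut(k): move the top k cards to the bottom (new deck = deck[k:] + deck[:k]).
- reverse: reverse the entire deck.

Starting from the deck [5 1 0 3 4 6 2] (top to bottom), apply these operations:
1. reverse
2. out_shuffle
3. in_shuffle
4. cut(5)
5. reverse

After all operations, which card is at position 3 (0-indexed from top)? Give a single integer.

Answer: 2

Derivation:
After op 1 (reverse): [2 6 4 3 0 1 5]
After op 2 (out_shuffle): [2 0 6 1 4 5 3]
After op 3 (in_shuffle): [1 2 4 0 5 6 3]
After op 4 (cut(5)): [6 3 1 2 4 0 5]
After op 5 (reverse): [5 0 4 2 1 3 6]
Position 3: card 2.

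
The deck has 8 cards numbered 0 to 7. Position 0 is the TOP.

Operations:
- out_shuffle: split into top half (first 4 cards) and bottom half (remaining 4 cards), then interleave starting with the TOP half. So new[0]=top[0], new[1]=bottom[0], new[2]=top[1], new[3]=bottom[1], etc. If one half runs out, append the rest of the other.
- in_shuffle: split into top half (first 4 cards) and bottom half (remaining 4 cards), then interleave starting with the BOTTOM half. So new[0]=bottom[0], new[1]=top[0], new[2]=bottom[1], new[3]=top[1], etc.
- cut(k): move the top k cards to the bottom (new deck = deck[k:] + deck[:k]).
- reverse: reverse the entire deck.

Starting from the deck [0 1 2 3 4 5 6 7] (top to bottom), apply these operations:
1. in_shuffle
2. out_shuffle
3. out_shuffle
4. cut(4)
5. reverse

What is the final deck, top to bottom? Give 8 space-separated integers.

After op 1 (in_shuffle): [4 0 5 1 6 2 7 3]
After op 2 (out_shuffle): [4 6 0 2 5 7 1 3]
After op 3 (out_shuffle): [4 5 6 7 0 1 2 3]
After op 4 (cut(4)): [0 1 2 3 4 5 6 7]
After op 5 (reverse): [7 6 5 4 3 2 1 0]

Answer: 7 6 5 4 3 2 1 0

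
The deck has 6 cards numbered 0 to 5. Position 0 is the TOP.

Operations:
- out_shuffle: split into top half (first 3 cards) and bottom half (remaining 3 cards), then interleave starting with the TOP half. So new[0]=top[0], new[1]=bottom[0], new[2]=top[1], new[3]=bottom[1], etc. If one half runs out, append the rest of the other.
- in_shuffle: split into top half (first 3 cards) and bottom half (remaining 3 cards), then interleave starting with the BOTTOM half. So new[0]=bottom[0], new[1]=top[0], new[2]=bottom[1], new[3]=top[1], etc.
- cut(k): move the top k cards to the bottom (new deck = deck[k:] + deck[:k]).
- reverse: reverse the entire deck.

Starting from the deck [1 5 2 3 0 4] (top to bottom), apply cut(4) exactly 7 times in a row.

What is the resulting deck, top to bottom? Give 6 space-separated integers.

Answer: 0 4 1 5 2 3

Derivation:
After op 1 (cut(4)): [0 4 1 5 2 3]
After op 2 (cut(4)): [2 3 0 4 1 5]
After op 3 (cut(4)): [1 5 2 3 0 4]
After op 4 (cut(4)): [0 4 1 5 2 3]
After op 5 (cut(4)): [2 3 0 4 1 5]
After op 6 (cut(4)): [1 5 2 3 0 4]
After op 7 (cut(4)): [0 4 1 5 2 3]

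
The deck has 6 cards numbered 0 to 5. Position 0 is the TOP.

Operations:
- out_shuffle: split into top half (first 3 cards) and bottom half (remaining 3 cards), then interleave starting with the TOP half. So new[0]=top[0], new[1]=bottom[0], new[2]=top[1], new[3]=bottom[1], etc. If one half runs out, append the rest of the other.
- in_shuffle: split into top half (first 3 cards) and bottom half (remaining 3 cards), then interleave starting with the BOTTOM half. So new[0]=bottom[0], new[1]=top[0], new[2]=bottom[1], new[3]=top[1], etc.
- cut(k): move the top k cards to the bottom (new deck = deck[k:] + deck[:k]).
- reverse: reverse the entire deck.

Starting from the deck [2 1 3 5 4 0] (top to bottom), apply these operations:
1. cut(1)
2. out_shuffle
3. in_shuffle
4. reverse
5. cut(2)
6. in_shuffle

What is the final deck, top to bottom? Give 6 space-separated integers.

After op 1 (cut(1)): [1 3 5 4 0 2]
After op 2 (out_shuffle): [1 4 3 0 5 2]
After op 3 (in_shuffle): [0 1 5 4 2 3]
After op 4 (reverse): [3 2 4 5 1 0]
After op 5 (cut(2)): [4 5 1 0 3 2]
After op 6 (in_shuffle): [0 4 3 5 2 1]

Answer: 0 4 3 5 2 1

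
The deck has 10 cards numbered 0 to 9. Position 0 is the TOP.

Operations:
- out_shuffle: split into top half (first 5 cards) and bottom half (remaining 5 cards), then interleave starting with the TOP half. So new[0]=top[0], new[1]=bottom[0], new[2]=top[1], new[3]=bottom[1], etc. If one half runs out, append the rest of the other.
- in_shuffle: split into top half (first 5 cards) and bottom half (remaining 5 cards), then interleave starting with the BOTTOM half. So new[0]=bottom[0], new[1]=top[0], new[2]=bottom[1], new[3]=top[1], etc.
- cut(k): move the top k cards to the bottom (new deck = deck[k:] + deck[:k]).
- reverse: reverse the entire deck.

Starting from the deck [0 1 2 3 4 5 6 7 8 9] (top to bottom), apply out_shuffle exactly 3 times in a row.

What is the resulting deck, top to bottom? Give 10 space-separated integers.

Answer: 0 8 7 6 5 4 3 2 1 9

Derivation:
After op 1 (out_shuffle): [0 5 1 6 2 7 3 8 4 9]
After op 2 (out_shuffle): [0 7 5 3 1 8 6 4 2 9]
After op 3 (out_shuffle): [0 8 7 6 5 4 3 2 1 9]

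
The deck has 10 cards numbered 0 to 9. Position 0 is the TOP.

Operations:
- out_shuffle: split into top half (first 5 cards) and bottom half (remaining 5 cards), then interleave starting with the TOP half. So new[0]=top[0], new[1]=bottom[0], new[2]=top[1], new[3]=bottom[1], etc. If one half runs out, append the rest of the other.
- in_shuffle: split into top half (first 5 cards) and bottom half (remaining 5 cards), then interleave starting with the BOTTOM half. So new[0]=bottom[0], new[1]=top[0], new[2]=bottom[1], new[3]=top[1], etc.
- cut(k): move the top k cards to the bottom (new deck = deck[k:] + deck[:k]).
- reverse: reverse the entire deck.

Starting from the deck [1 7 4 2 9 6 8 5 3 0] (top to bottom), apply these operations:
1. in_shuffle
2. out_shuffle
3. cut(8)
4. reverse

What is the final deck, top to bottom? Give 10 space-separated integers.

Answer: 0 7 2 8 3 1 4 6 9 5

Derivation:
After op 1 (in_shuffle): [6 1 8 7 5 4 3 2 0 9]
After op 2 (out_shuffle): [6 4 1 3 8 2 7 0 5 9]
After op 3 (cut(8)): [5 9 6 4 1 3 8 2 7 0]
After op 4 (reverse): [0 7 2 8 3 1 4 6 9 5]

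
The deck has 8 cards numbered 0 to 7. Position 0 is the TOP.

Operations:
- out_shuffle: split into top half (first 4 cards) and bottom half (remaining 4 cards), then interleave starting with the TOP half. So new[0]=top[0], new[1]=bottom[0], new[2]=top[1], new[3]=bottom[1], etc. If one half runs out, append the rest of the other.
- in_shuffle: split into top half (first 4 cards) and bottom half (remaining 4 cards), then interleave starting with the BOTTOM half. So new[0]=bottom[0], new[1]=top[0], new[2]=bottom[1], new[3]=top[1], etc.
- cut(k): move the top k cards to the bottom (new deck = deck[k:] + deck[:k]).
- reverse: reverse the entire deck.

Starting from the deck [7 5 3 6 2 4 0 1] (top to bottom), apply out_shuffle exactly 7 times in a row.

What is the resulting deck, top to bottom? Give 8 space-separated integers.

Answer: 7 2 5 4 3 0 6 1

Derivation:
After op 1 (out_shuffle): [7 2 5 4 3 0 6 1]
After op 2 (out_shuffle): [7 3 2 0 5 6 4 1]
After op 3 (out_shuffle): [7 5 3 6 2 4 0 1]
After op 4 (out_shuffle): [7 2 5 4 3 0 6 1]
After op 5 (out_shuffle): [7 3 2 0 5 6 4 1]
After op 6 (out_shuffle): [7 5 3 6 2 4 0 1]
After op 7 (out_shuffle): [7 2 5 4 3 0 6 1]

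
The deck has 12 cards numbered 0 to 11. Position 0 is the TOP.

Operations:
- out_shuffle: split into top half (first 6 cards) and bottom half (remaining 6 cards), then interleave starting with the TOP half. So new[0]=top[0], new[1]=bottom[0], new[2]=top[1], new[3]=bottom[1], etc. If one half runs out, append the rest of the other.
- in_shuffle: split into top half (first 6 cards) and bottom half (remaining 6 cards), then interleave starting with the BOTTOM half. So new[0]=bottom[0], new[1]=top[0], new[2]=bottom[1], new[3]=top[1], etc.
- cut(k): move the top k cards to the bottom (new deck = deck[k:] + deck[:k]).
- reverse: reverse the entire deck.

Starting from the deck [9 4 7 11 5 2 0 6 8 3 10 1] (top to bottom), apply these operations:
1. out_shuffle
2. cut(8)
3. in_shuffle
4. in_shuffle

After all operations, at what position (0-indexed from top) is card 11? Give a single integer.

After op 1 (out_shuffle): [9 0 4 6 7 8 11 3 5 10 2 1]
After op 2 (cut(8)): [5 10 2 1 9 0 4 6 7 8 11 3]
After op 3 (in_shuffle): [4 5 6 10 7 2 8 1 11 9 3 0]
After op 4 (in_shuffle): [8 4 1 5 11 6 9 10 3 7 0 2]
Card 11 is at position 4.

Answer: 4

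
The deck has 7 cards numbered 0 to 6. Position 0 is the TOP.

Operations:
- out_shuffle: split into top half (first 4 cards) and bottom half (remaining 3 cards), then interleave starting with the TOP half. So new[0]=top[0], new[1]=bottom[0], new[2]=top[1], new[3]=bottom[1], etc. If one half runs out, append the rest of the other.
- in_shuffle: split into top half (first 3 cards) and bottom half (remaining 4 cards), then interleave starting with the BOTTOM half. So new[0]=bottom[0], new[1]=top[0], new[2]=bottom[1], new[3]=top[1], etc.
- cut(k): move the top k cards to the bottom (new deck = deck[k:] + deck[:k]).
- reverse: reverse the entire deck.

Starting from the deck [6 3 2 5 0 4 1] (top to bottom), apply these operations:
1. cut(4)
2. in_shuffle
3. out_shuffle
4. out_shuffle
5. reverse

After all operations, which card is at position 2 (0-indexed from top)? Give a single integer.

Answer: 0

Derivation:
After op 1 (cut(4)): [0 4 1 6 3 2 5]
After op 2 (in_shuffle): [6 0 3 4 2 1 5]
After op 3 (out_shuffle): [6 2 0 1 3 5 4]
After op 4 (out_shuffle): [6 3 2 5 0 4 1]
After op 5 (reverse): [1 4 0 5 2 3 6]
Position 2: card 0.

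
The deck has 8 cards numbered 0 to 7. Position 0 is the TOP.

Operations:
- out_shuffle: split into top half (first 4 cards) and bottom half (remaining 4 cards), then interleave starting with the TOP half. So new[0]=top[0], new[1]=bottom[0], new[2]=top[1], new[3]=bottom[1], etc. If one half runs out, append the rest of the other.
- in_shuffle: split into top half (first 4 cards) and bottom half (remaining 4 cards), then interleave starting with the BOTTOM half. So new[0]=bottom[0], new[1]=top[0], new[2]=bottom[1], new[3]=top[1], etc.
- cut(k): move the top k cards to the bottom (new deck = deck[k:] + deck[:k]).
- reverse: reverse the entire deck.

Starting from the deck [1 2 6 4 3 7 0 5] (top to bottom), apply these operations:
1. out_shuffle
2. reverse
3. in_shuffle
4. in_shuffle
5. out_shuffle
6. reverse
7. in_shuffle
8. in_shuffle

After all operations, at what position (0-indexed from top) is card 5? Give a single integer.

Answer: 7

Derivation:
After op 1 (out_shuffle): [1 3 2 7 6 0 4 5]
After op 2 (reverse): [5 4 0 6 7 2 3 1]
After op 3 (in_shuffle): [7 5 2 4 3 0 1 6]
After op 4 (in_shuffle): [3 7 0 5 1 2 6 4]
After op 5 (out_shuffle): [3 1 7 2 0 6 5 4]
After op 6 (reverse): [4 5 6 0 2 7 1 3]
After op 7 (in_shuffle): [2 4 7 5 1 6 3 0]
After op 8 (in_shuffle): [1 2 6 4 3 7 0 5]
Card 5 is at position 7.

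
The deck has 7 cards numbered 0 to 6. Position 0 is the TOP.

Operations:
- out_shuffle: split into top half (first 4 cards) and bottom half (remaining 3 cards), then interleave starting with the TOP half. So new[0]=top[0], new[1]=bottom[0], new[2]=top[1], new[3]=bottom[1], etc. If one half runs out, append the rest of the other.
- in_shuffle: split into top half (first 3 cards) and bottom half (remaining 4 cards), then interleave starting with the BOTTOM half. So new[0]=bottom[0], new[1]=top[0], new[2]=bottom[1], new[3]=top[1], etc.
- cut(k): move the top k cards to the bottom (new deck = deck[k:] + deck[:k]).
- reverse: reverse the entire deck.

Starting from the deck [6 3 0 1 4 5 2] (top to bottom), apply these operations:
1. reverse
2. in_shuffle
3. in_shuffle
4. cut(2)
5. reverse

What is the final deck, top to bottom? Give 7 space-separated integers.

After op 1 (reverse): [2 5 4 1 0 3 6]
After op 2 (in_shuffle): [1 2 0 5 3 4 6]
After op 3 (in_shuffle): [5 1 3 2 4 0 6]
After op 4 (cut(2)): [3 2 4 0 6 5 1]
After op 5 (reverse): [1 5 6 0 4 2 3]

Answer: 1 5 6 0 4 2 3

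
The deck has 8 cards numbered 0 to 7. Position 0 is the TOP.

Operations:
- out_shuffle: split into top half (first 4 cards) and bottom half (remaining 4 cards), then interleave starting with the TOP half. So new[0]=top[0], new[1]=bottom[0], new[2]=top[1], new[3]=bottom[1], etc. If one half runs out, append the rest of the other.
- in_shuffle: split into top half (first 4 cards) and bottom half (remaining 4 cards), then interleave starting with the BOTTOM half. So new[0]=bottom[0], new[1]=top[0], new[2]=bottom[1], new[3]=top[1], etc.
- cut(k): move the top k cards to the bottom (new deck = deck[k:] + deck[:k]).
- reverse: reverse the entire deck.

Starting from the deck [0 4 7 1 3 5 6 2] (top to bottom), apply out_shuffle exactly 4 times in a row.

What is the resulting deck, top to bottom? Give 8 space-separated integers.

Answer: 0 3 4 5 7 6 1 2

Derivation:
After op 1 (out_shuffle): [0 3 4 5 7 6 1 2]
After op 2 (out_shuffle): [0 7 3 6 4 1 5 2]
After op 3 (out_shuffle): [0 4 7 1 3 5 6 2]
After op 4 (out_shuffle): [0 3 4 5 7 6 1 2]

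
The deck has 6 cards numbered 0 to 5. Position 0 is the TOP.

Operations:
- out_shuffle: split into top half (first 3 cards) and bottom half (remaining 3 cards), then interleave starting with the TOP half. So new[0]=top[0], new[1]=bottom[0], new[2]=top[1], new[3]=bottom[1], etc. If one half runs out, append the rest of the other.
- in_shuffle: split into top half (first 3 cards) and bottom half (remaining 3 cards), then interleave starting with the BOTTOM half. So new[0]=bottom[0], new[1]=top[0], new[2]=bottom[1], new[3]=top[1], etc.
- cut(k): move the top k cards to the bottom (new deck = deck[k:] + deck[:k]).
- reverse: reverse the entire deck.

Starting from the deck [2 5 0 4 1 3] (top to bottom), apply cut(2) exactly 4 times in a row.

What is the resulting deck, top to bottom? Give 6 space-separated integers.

After op 1 (cut(2)): [0 4 1 3 2 5]
After op 2 (cut(2)): [1 3 2 5 0 4]
After op 3 (cut(2)): [2 5 0 4 1 3]
After op 4 (cut(2)): [0 4 1 3 2 5]

Answer: 0 4 1 3 2 5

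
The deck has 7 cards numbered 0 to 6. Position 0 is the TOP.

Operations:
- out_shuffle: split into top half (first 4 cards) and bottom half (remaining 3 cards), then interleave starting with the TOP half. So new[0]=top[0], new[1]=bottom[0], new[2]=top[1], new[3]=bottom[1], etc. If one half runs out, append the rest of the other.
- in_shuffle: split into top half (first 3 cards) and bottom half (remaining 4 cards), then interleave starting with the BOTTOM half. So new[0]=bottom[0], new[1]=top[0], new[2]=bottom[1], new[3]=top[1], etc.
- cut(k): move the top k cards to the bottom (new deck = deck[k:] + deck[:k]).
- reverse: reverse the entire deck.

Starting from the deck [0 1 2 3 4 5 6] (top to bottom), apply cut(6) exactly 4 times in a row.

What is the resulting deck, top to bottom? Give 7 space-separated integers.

After op 1 (cut(6)): [6 0 1 2 3 4 5]
After op 2 (cut(6)): [5 6 0 1 2 3 4]
After op 3 (cut(6)): [4 5 6 0 1 2 3]
After op 4 (cut(6)): [3 4 5 6 0 1 2]

Answer: 3 4 5 6 0 1 2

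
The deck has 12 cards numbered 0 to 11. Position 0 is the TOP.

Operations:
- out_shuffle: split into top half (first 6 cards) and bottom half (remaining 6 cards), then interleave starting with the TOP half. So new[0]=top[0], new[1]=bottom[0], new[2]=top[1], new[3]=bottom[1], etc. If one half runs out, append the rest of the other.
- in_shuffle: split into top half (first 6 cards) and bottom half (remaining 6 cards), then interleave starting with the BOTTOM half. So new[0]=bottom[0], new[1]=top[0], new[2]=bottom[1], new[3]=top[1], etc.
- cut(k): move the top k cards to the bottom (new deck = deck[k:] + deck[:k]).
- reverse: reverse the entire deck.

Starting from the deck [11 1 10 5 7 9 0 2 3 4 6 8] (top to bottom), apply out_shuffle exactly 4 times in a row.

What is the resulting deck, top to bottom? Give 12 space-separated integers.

Answer: 11 4 2 9 5 1 6 3 0 7 10 8

Derivation:
After op 1 (out_shuffle): [11 0 1 2 10 3 5 4 7 6 9 8]
After op 2 (out_shuffle): [11 5 0 4 1 7 2 6 10 9 3 8]
After op 3 (out_shuffle): [11 2 5 6 0 10 4 9 1 3 7 8]
After op 4 (out_shuffle): [11 4 2 9 5 1 6 3 0 7 10 8]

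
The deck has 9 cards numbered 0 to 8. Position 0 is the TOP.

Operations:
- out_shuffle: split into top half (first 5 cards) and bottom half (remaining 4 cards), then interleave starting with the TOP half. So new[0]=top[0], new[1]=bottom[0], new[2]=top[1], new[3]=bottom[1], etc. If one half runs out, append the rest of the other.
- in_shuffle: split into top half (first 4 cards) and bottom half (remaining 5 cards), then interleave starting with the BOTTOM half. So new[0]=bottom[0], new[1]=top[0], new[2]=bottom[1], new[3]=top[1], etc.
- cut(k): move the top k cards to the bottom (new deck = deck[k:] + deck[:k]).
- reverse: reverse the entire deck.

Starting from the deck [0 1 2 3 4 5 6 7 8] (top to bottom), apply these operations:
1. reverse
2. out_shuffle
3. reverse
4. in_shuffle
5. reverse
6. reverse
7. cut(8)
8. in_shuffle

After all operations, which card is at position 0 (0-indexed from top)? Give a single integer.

After op 1 (reverse): [8 7 6 5 4 3 2 1 0]
After op 2 (out_shuffle): [8 3 7 2 6 1 5 0 4]
After op 3 (reverse): [4 0 5 1 6 2 7 3 8]
After op 4 (in_shuffle): [6 4 2 0 7 5 3 1 8]
After op 5 (reverse): [8 1 3 5 7 0 2 4 6]
After op 6 (reverse): [6 4 2 0 7 5 3 1 8]
After op 7 (cut(8)): [8 6 4 2 0 7 5 3 1]
After op 8 (in_shuffle): [0 8 7 6 5 4 3 2 1]
Position 0: card 0.

Answer: 0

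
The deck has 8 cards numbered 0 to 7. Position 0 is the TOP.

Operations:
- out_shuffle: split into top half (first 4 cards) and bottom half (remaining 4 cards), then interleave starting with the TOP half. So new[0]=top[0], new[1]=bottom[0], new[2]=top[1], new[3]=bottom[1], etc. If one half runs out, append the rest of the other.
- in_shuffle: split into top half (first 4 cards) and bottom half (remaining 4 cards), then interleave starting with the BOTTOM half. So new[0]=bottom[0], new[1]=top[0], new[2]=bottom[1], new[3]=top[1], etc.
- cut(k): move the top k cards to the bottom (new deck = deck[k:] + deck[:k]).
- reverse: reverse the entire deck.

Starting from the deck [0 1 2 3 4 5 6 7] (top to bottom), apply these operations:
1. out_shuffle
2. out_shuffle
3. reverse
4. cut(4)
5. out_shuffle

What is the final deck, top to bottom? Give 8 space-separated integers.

After op 1 (out_shuffle): [0 4 1 5 2 6 3 7]
After op 2 (out_shuffle): [0 2 4 6 1 3 5 7]
After op 3 (reverse): [7 5 3 1 6 4 2 0]
After op 4 (cut(4)): [6 4 2 0 7 5 3 1]
After op 5 (out_shuffle): [6 7 4 5 2 3 0 1]

Answer: 6 7 4 5 2 3 0 1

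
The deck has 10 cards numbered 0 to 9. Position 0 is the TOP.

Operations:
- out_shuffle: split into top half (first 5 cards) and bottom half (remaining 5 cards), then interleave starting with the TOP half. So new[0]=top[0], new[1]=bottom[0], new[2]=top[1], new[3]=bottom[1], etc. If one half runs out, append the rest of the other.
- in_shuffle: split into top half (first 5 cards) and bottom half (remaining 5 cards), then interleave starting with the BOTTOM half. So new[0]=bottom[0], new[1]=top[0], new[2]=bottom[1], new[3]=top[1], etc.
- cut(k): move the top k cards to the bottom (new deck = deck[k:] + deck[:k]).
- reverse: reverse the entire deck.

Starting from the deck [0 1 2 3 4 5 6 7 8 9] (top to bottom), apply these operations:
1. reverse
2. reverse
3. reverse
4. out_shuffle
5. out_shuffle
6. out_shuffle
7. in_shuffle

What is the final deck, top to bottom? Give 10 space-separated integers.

After op 1 (reverse): [9 8 7 6 5 4 3 2 1 0]
After op 2 (reverse): [0 1 2 3 4 5 6 7 8 9]
After op 3 (reverse): [9 8 7 6 5 4 3 2 1 0]
After op 4 (out_shuffle): [9 4 8 3 7 2 6 1 5 0]
After op 5 (out_shuffle): [9 2 4 6 8 1 3 5 7 0]
After op 6 (out_shuffle): [9 1 2 3 4 5 6 7 8 0]
After op 7 (in_shuffle): [5 9 6 1 7 2 8 3 0 4]

Answer: 5 9 6 1 7 2 8 3 0 4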